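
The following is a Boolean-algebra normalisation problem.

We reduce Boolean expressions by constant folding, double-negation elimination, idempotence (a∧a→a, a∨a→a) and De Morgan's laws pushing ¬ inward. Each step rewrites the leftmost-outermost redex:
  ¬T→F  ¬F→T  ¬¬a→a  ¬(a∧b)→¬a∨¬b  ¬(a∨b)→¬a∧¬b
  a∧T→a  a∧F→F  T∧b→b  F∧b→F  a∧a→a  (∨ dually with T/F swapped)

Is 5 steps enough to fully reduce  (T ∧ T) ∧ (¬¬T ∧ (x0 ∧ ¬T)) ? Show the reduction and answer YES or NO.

Answer: NO — after 5 steps the term is x0 ∧ F, not yet normal

Working:
  start: (T ∧ T) ∧ (¬¬T ∧ (x0 ∧ ¬T))
  →1  T ∧ (¬¬T ∧ (x0 ∧ ¬T))
  →2  ¬¬T ∧ (x0 ∧ ¬T)
  →3  T ∧ (x0 ∧ ¬T)
  →4  x0 ∧ ¬T
  →5  x0 ∧ F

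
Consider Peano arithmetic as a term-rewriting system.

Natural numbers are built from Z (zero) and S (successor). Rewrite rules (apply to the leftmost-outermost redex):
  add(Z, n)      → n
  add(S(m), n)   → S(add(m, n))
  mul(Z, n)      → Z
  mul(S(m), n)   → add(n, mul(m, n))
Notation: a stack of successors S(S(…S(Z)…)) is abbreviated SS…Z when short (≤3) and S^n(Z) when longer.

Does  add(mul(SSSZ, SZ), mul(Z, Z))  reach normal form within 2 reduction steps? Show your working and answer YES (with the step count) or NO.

  start: add(mul(SSSZ, SZ), mul(Z, Z))
  →1  add(add(SZ, mul(SSZ, SZ)), mul(Z, Z))
  →2  add(S(add(Z, mul(SSZ, SZ))), mul(Z, Z))

Answer: NO — after 2 steps the term is add(S(add(Z, mul(SSZ, SZ))), mul(Z, Z)), not yet normal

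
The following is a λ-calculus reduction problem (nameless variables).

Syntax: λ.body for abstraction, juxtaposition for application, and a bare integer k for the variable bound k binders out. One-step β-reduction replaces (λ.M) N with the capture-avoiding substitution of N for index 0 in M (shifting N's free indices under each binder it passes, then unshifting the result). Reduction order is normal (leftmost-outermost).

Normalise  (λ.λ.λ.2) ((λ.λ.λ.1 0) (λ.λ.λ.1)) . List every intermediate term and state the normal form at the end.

Answer: normal form = λ.λ.λ.λ.1 0  (in 2 steps)

Working:
  start: (λ.λ.λ.2) ((λ.λ.λ.1 0) (λ.λ.λ.1))
  →1  λ.λ.(λ.λ.λ.1 0) (λ.λ.λ.1)
  →2  λ.λ.λ.λ.1 0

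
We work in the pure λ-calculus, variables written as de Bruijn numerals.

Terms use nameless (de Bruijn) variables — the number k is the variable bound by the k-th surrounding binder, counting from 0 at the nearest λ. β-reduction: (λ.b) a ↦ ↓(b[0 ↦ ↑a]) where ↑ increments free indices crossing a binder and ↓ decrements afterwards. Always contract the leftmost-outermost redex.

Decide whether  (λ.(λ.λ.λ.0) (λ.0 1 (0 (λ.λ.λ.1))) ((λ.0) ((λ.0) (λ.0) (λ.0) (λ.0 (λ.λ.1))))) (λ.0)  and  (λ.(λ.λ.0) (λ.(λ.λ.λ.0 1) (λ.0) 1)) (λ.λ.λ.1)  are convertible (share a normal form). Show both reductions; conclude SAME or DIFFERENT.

Term A:
  start: (λ.(λ.λ.λ.0) (λ.0 1 (0 (λ.λ.λ.1))) ((λ.0) ((λ.0) (λ.0) (λ.0) (λ.0 (λ.λ.1))))) (λ.0)
  [1] (λ.λ.λ.0) (λ.0 (λ.0) (0 (λ.λ.λ.1))) ((λ.0) ((λ.0) (λ.0) (λ.0) (λ.0 (λ.λ.1))))
  [2] (λ.λ.0) ((λ.0) ((λ.0) (λ.0) (λ.0) (λ.0 (λ.λ.1))))
  [3] λ.0

Term B:
  start: (λ.(λ.λ.0) (λ.(λ.λ.λ.0 1) (λ.0) 1)) (λ.λ.λ.1)
  [1] (λ.λ.0) (λ.(λ.λ.λ.0 1) (λ.0) (λ.λ.λ.1))
  [2] λ.0

Answer: SAME — A ⇓ λ.0, B ⇓ λ.0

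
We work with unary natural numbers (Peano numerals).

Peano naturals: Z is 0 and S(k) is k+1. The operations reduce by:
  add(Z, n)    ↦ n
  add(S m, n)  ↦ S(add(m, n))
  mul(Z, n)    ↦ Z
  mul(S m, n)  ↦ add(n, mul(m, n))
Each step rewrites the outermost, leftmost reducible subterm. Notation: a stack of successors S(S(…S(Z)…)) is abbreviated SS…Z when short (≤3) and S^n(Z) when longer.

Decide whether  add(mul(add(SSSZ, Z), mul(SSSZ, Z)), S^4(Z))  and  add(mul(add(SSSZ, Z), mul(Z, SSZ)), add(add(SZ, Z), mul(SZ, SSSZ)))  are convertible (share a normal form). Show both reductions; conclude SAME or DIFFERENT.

Term A:
  start: add(mul(add(SSSZ, Z), mul(SSSZ, Z)), S^4(Z))
  [1] add(mul(S(add(SSZ, Z)), mul(SSSZ, Z)), S^4(Z))
  [2] add(add(mul(SSSZ, Z), mul(add(SSZ, Z), mul(SSSZ, Z))), S^4(Z))
  [3] add(add(add(Z, mul(SSZ, Z)), mul(add(SSZ, Z), mul(SSSZ, Z))), S^4(Z))
  [4] add(add(mul(SSZ, Z), mul(add(SSZ, Z), mul(SSSZ, Z))), S^4(Z))
  [5] add(add(add(Z, mul(SZ, Z)), mul(add(SSZ, Z), mul(SSSZ, Z))), S^4(Z))
  [6] add(add(mul(SZ, Z), mul(add(SSZ, Z), mul(SSSZ, Z))), S^4(Z))
  [7] add(add(add(Z, mul(Z, Z)), mul(add(SSZ, Z), mul(SSSZ, Z))), S^4(Z))
  [8] add(add(mul(Z, Z), mul(add(SSZ, Z), mul(SSSZ, Z))), S^4(Z))
  [9] add(add(Z, mul(add(SSZ, Z), mul(SSSZ, Z))), S^4(Z))
  [10] add(mul(add(SSZ, Z), mul(SSSZ, Z)), S^4(Z))
  [11] add(mul(S(add(SZ, Z)), mul(SSSZ, Z)), S^4(Z))
  [12] add(add(mul(SSSZ, Z), mul(add(SZ, Z), mul(SSSZ, Z))), S^4(Z))
  [13] add(add(add(Z, mul(SSZ, Z)), mul(add(SZ, Z), mul(SSSZ, Z))), S^4(Z))
  [14] add(add(mul(SSZ, Z), mul(add(SZ, Z), mul(SSSZ, Z))), S^4(Z))
  [15] add(add(add(Z, mul(SZ, Z)), mul(add(SZ, Z), mul(SSSZ, Z))), S^4(Z))
  [16] add(add(mul(SZ, Z), mul(add(SZ, Z), mul(SSSZ, Z))), S^4(Z))
  [17] add(add(add(Z, mul(Z, Z)), mul(add(SZ, Z), mul(SSSZ, Z))), S^4(Z))
  [18] add(add(mul(Z, Z), mul(add(SZ, Z), mul(SSSZ, Z))), S^4(Z))
  [19] add(add(Z, mul(add(SZ, Z), mul(SSSZ, Z))), S^4(Z))
  [20] add(mul(add(SZ, Z), mul(SSSZ, Z)), S^4(Z))
  [21] add(mul(S(add(Z, Z)), mul(SSSZ, Z)), S^4(Z))
  [22] add(add(mul(SSSZ, Z), mul(add(Z, Z), mul(SSSZ, Z))), S^4(Z))
  [23] add(add(add(Z, mul(SSZ, Z)), mul(add(Z, Z), mul(SSSZ, Z))), S^4(Z))
  [24] add(add(mul(SSZ, Z), mul(add(Z, Z), mul(SSSZ, Z))), S^4(Z))
  [25] add(add(add(Z, mul(SZ, Z)), mul(add(Z, Z), mul(SSSZ, Z))), S^4(Z))
  [26] add(add(mul(SZ, Z), mul(add(Z, Z), mul(SSSZ, Z))), S^4(Z))
  [27] add(add(add(Z, mul(Z, Z)), mul(add(Z, Z), mul(SSSZ, Z))), S^4(Z))
  [28] add(add(mul(Z, Z), mul(add(Z, Z), mul(SSSZ, Z))), S^4(Z))
  [29] add(add(Z, mul(add(Z, Z), mul(SSSZ, Z))), S^4(Z))
  [30] add(mul(add(Z, Z), mul(SSSZ, Z)), S^4(Z))
  [31] add(mul(Z, mul(SSSZ, Z)), S^4(Z))
  [32] add(Z, S^4(Z))
  [33] S^4(Z)

Term B:
  start: add(mul(add(SSSZ, Z), mul(Z, SSZ)), add(add(SZ, Z), mul(SZ, SSSZ)))
  [1] add(mul(S(add(SSZ, Z)), mul(Z, SSZ)), add(add(SZ, Z), mul(SZ, SSSZ)))
  [2] add(add(mul(Z, SSZ), mul(add(SSZ, Z), mul(Z, SSZ))), add(add(SZ, Z), mul(SZ, SSSZ)))
  [3] add(add(Z, mul(add(SSZ, Z), mul(Z, SSZ))), add(add(SZ, Z), mul(SZ, SSSZ)))
  [4] add(mul(add(SSZ, Z), mul(Z, SSZ)), add(add(SZ, Z), mul(SZ, SSSZ)))
  [5] add(mul(S(add(SZ, Z)), mul(Z, SSZ)), add(add(SZ, Z), mul(SZ, SSSZ)))
  [6] add(add(mul(Z, SSZ), mul(add(SZ, Z), mul(Z, SSZ))), add(add(SZ, Z), mul(SZ, SSSZ)))
  [7] add(add(Z, mul(add(SZ, Z), mul(Z, SSZ))), add(add(SZ, Z), mul(SZ, SSSZ)))
  [8] add(mul(add(SZ, Z), mul(Z, SSZ)), add(add(SZ, Z), mul(SZ, SSSZ)))
  [9] add(mul(S(add(Z, Z)), mul(Z, SSZ)), add(add(SZ, Z), mul(SZ, SSSZ)))
  [10] add(add(mul(Z, SSZ), mul(add(Z, Z), mul(Z, SSZ))), add(add(SZ, Z), mul(SZ, SSSZ)))
  [11] add(add(Z, mul(add(Z, Z), mul(Z, SSZ))), add(add(SZ, Z), mul(SZ, SSSZ)))
  [12] add(mul(add(Z, Z), mul(Z, SSZ)), add(add(SZ, Z), mul(SZ, SSSZ)))
  [13] add(mul(Z, mul(Z, SSZ)), add(add(SZ, Z), mul(SZ, SSSZ)))
  [14] add(Z, add(add(SZ, Z), mul(SZ, SSSZ)))
  [15] add(add(SZ, Z), mul(SZ, SSSZ))
  [16] add(S(add(Z, Z)), mul(SZ, SSSZ))
  [17] S(add(add(Z, Z), mul(SZ, SSSZ)))
  [18] S(add(Z, mul(SZ, SSSZ)))
  [19] S(mul(SZ, SSSZ))
  [20] S(add(SSSZ, mul(Z, SSSZ)))
  [21] S(S(add(SSZ, mul(Z, SSSZ))))
  [22] S(S(S(add(SZ, mul(Z, SSSZ)))))
  [23] S(S(S(S(add(Z, mul(Z, SSSZ))))))
  [24] S(S(S(S(mul(Z, SSSZ)))))
  [25] S^4(Z)

Answer: SAME — A ⇓ S^4(Z), B ⇓ S^4(Z)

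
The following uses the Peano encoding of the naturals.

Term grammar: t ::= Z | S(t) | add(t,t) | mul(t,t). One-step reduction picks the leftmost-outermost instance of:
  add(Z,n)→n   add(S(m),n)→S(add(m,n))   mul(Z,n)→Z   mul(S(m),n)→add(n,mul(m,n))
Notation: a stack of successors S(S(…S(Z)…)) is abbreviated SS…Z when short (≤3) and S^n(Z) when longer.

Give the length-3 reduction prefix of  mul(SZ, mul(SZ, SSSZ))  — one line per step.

  start: mul(SZ, mul(SZ, SSSZ))
  [1] add(mul(SZ, SSSZ), mul(Z, mul(SZ, SSSZ)))
  [2] add(add(SSSZ, mul(Z, SSSZ)), mul(Z, mul(SZ, SSSZ)))
  [3] add(S(add(SSZ, mul(Z, SSSZ))), mul(Z, mul(SZ, SSSZ)))

Answer: after 3 steps: add(S(add(SSZ, mul(Z, SSSZ))), mul(Z, mul(SZ, SSSZ)))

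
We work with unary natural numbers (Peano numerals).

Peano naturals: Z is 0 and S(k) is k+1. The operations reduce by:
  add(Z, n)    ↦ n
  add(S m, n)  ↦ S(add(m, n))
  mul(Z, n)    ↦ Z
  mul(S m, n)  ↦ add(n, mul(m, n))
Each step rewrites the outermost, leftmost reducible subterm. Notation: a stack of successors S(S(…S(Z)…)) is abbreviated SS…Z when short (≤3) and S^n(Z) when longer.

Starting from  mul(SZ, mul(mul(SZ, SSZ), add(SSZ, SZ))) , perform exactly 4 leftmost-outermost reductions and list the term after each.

Answer: after 4 steps: add(add(add(SSZ, SZ), mul(add(SZ, mul(Z, SSZ)), add(SSZ, SZ))), mul(Z, mul(mul(SZ, SSZ), add(SSZ, SZ))))

Derivation:
  start: mul(SZ, mul(mul(SZ, SSZ), add(SSZ, SZ)))
  [1] add(mul(mul(SZ, SSZ), add(SSZ, SZ)), mul(Z, mul(mul(SZ, SSZ), add(SSZ, SZ))))
  [2] add(mul(add(SSZ, mul(Z, SSZ)), add(SSZ, SZ)), mul(Z, mul(mul(SZ, SSZ), add(SSZ, SZ))))
  [3] add(mul(S(add(SZ, mul(Z, SSZ))), add(SSZ, SZ)), mul(Z, mul(mul(SZ, SSZ), add(SSZ, SZ))))
  [4] add(add(add(SSZ, SZ), mul(add(SZ, mul(Z, SSZ)), add(SSZ, SZ))), mul(Z, mul(mul(SZ, SSZ), add(SSZ, SZ))))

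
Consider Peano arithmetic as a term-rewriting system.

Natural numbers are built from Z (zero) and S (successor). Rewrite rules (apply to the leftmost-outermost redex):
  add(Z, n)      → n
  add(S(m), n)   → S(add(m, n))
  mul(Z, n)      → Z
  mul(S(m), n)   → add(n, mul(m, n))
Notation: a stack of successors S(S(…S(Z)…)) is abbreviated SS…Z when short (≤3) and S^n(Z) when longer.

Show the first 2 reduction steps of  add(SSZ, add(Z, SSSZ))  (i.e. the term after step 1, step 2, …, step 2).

Answer: after 2 steps: S(S(add(Z, add(Z, SSSZ))))

Working:
  start: add(SSZ, add(Z, SSSZ))
  [1] S(add(SZ, add(Z, SSSZ)))
  [2] S(S(add(Z, add(Z, SSSZ))))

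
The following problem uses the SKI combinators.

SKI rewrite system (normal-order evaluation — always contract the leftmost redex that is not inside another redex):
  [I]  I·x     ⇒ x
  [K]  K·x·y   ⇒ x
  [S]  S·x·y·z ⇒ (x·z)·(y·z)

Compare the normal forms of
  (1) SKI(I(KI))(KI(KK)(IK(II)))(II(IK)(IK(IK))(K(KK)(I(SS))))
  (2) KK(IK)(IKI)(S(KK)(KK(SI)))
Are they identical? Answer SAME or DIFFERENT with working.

Term A:
  start: SKI(I(KI))(KI(KK)(IK(II)))(II(IK)(IK(IK))(K(KK)(I(SS))))
  →1  K(I(KI))(I(I(KI)))(KI(KK)(IK(II)))(II(IK)(IK(IK))(K(KK)(I(SS))))
  →2  I(KI)(KI(KK)(IK(II)))(II(IK)(IK(IK))(K(KK)(I(SS))))
  →3  KI(KI(KK)(IK(II)))(II(IK)(IK(IK))(K(KK)(I(SS))))
  →4  I(II(IK)(IK(IK))(K(KK)(I(SS))))
  →5  II(IK)(IK(IK))(K(KK)(I(SS)))
  →6  I(IK)(IK(IK))(K(KK)(I(SS)))
  →7  IK(IK(IK))(K(KK)(I(SS)))
  →8  K(IK(IK))(K(KK)(I(SS)))
  →9  IK(IK)
  →10  K(IK)
  →11  KK

Term B:
  start: KK(IK)(IKI)(S(KK)(KK(SI)))
  →1  K(IKI)(S(KK)(KK(SI)))
  →2  IKI
  →3  KI

Answer: DIFFERENT — A ⇓ KK, B ⇓ KI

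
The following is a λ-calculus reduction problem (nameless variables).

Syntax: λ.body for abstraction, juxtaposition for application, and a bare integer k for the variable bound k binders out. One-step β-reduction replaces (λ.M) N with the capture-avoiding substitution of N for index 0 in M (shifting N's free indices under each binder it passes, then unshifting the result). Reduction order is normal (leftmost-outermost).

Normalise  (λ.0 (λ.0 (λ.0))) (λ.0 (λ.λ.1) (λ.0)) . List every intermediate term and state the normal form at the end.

Answer: normal form = λ.0  (in 5 steps)

Derivation:
  start: (λ.0 (λ.0 (λ.0))) (λ.0 (λ.λ.1) (λ.0))
  →1  (λ.0 (λ.λ.1) (λ.0)) (λ.0 (λ.0))
  →2  (λ.0 (λ.0)) (λ.λ.1) (λ.0)
  →3  (λ.λ.1) (λ.0) (λ.0)
  →4  (λ.λ.0) (λ.0)
  →5  λ.0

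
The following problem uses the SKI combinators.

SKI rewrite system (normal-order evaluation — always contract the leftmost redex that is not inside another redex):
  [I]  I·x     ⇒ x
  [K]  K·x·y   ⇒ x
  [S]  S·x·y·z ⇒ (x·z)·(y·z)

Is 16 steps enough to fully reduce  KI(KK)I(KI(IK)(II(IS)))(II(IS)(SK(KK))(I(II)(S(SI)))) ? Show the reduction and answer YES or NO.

Answer: YES — reaches normal form S(S(SK(KK))(S(SI))) in 14 ≤ 16 steps

Working:
  start: KI(KK)I(KI(IK)(II(IS)))(II(IS)(SK(KK))(I(II)(S(SI))))
  step 1: II(KI(IK)(II(IS)))(II(IS)(SK(KK))(I(II)(S(SI))))
  step 2: I(KI(IK)(II(IS)))(II(IS)(SK(KK))(I(II)(S(SI))))
  step 3: KI(IK)(II(IS))(II(IS)(SK(KK))(I(II)(S(SI))))
  step 4: I(II(IS))(II(IS)(SK(KK))(I(II)(S(SI))))
  step 5: II(IS)(II(IS)(SK(KK))(I(II)(S(SI))))
  step 6: I(IS)(II(IS)(SK(KK))(I(II)(S(SI))))
  step 7: IS(II(IS)(SK(KK))(I(II)(S(SI))))
  step 8: S(II(IS)(SK(KK))(I(II)(S(SI))))
  step 9: S(I(IS)(SK(KK))(I(II)(S(SI))))
  step 10: S(IS(SK(KK))(I(II)(S(SI))))
  step 11: S(S(SK(KK))(I(II)(S(SI))))
  step 12: S(S(SK(KK))(II(S(SI))))
  step 13: S(S(SK(KK))(I(S(SI))))
  step 14: S(S(SK(KK))(S(SI)))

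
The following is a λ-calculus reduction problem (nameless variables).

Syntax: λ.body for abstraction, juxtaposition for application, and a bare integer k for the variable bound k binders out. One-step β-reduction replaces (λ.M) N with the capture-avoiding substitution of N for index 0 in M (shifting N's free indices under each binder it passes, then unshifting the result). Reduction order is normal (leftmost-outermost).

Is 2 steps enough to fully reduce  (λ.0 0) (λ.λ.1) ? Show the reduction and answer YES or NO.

  start: (λ.0 0) (λ.λ.1)
  [1] (λ.λ.1) (λ.λ.1)
  [2] λ.λ.λ.1

Answer: YES — reaches normal form λ.λ.λ.1 in 2 ≤ 2 steps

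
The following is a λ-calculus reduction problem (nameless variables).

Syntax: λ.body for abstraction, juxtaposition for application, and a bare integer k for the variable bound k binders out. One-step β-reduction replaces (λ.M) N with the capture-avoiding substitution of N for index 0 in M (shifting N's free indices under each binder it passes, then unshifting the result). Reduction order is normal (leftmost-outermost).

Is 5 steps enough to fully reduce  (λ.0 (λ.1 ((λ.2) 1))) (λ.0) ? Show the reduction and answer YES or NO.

Answer: YES — reaches normal form λ.λ.0 in 4 ≤ 5 steps

Reduction:
  start: (λ.0 (λ.1 ((λ.2) 1))) (λ.0)
  →1  (λ.0) (λ.(λ.0) ((λ.λ.0) (λ.0)))
  →2  λ.(λ.0) ((λ.λ.0) (λ.0))
  →3  λ.(λ.λ.0) (λ.0)
  →4  λ.λ.0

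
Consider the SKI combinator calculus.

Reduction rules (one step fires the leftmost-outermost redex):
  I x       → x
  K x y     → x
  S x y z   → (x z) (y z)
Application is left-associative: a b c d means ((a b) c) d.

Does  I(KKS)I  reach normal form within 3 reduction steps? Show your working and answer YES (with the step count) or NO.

Answer: YES — reaches normal form KI in 2 ≤ 3 steps

Derivation:
  start: I(KKS)I
  step 1: KKSI
  step 2: KI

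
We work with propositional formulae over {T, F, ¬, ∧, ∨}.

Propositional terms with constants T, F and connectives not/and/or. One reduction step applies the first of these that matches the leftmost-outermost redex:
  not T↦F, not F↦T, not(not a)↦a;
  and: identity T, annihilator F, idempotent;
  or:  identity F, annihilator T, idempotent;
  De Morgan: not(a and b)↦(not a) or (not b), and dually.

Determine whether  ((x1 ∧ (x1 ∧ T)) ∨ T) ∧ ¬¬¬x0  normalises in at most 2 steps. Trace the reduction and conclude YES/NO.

Answer: NO — after 2 steps the term is ¬¬¬x0, not yet normal

Reduction:
  start: ((x1 ∧ (x1 ∧ T)) ∨ T) ∧ ¬¬¬x0
  →1  T ∧ ¬¬¬x0
  →2  ¬¬¬x0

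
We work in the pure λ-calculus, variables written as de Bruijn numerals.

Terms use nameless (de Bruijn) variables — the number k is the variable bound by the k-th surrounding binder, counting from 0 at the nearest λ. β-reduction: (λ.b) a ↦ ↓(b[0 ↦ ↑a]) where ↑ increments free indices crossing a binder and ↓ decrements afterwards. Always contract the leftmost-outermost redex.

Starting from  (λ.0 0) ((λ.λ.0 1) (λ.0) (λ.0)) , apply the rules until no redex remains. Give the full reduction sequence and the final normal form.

Answer: normal form = λ.0  (in 8 steps)

Working:
  start: (λ.0 0) ((λ.λ.0 1) (λ.0) (λ.0))
  step 1: (λ.λ.0 1) (λ.0) (λ.0) ((λ.λ.0 1) (λ.0) (λ.0))
  step 2: (λ.0 (λ.0)) (λ.0) ((λ.λ.0 1) (λ.0) (λ.0))
  step 3: (λ.0) (λ.0) ((λ.λ.0 1) (λ.0) (λ.0))
  step 4: (λ.0) ((λ.λ.0 1) (λ.0) (λ.0))
  step 5: (λ.λ.0 1) (λ.0) (λ.0)
  step 6: (λ.0 (λ.0)) (λ.0)
  step 7: (λ.0) (λ.0)
  step 8: λ.0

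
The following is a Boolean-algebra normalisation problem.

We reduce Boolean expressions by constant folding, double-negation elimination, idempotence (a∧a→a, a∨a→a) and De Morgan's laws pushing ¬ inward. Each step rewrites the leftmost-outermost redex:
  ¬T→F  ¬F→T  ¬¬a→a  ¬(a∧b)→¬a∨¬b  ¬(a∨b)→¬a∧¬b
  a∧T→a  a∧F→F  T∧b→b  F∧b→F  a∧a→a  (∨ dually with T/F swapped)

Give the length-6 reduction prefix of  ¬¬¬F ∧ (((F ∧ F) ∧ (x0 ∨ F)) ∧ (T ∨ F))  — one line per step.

  start: ¬¬¬F ∧ (((F ∧ F) ∧ (x0 ∨ F)) ∧ (T ∨ F))
  step 1: ¬F ∧ (((F ∧ F) ∧ (x0 ∨ F)) ∧ (T ∨ F))
  step 2: T ∧ (((F ∧ F) ∧ (x0 ∨ F)) ∧ (T ∨ F))
  step 3: ((F ∧ F) ∧ (x0 ∨ F)) ∧ (T ∨ F)
  step 4: (F ∧ (x0 ∨ F)) ∧ (T ∨ F)
  step 5: F ∧ (T ∨ F)
  step 6: F

Answer: after 6 steps: F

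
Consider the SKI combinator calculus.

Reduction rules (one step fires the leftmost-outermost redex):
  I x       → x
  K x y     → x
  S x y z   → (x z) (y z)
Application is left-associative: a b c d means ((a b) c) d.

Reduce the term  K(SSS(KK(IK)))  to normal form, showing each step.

  start: K(SSS(KK(IK)))
  [1] K(S(KK(IK))(S(KK(IK))))
  [2] K(SK(S(KK(IK))))
  [3] K(SK(SK))

Answer: normal form = K(SK(SK))  (in 3 steps)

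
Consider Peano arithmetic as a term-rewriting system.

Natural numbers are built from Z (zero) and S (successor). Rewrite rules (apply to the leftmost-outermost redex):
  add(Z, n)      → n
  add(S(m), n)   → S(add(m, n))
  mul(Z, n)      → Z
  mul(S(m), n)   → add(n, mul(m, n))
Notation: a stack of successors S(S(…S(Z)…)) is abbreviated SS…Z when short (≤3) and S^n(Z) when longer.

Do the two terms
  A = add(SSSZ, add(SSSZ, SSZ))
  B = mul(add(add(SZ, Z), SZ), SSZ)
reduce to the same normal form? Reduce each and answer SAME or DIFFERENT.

Term A:
  start: add(SSSZ, add(SSSZ, SSZ))
  →1  S(add(SSZ, add(SSSZ, SSZ)))
  →2  S(S(add(SZ, add(SSSZ, SSZ))))
  →3  S(S(S(add(Z, add(SSSZ, SSZ)))))
  →4  S(S(S(add(SSSZ, SSZ))))
  →5  S(S(S(S(add(SSZ, SSZ)))))
  →6  S(S(S(S(S(add(SZ, SSZ))))))
  →7  S(S(S(S(S(S(add(Z, SSZ)))))))
  →8  S^8(Z)

Term B:
  start: mul(add(add(SZ, Z), SZ), SSZ)
  →1  mul(add(S(add(Z, Z)), SZ), SSZ)
  →2  mul(S(add(add(Z, Z), SZ)), SSZ)
  →3  add(SSZ, mul(add(add(Z, Z), SZ), SSZ))
  →4  S(add(SZ, mul(add(add(Z, Z), SZ), SSZ)))
  →5  S(S(add(Z, mul(add(add(Z, Z), SZ), SSZ))))
  →6  S(S(mul(add(add(Z, Z), SZ), SSZ)))
  →7  S(S(mul(add(Z, SZ), SSZ)))
  →8  S(S(mul(SZ, SSZ)))
  →9  S(S(add(SSZ, mul(Z, SSZ))))
  →10  S(S(S(add(SZ, mul(Z, SSZ)))))
  →11  S(S(S(S(add(Z, mul(Z, SSZ))))))
  →12  S(S(S(S(mul(Z, SSZ)))))
  →13  S^4(Z)

Answer: DIFFERENT — A ⇓ S^8(Z), B ⇓ S^4(Z)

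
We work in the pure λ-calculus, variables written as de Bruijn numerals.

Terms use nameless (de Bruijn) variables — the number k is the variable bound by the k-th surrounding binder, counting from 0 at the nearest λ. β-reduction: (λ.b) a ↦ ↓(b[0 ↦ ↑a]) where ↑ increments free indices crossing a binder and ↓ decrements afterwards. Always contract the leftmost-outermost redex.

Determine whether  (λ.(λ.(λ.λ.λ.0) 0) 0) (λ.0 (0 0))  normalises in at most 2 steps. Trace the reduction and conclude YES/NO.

Answer: NO — after 2 steps the term is (λ.λ.λ.0) (λ.0 (0 0)), not yet normal

Derivation:
  start: (λ.(λ.(λ.λ.λ.0) 0) 0) (λ.0 (0 0))
  step 1: (λ.(λ.λ.λ.0) 0) (λ.0 (0 0))
  step 2: (λ.λ.λ.0) (λ.0 (0 0))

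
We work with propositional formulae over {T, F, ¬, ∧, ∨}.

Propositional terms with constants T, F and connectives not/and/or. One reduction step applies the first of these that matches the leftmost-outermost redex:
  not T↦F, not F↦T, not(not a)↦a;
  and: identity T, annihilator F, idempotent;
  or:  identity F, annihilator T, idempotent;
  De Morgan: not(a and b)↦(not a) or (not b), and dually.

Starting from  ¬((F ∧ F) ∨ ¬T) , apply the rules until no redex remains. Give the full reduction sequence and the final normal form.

  start: ¬((F ∧ F) ∨ ¬T)
  step 1: ¬(F ∧ F) ∧ ¬¬T
  step 2: (¬F ∨ ¬F) ∧ ¬¬T
  step 3: ¬F ∧ ¬¬T
  step 4: T ∧ ¬¬T
  step 5: ¬¬T
  step 6: T

Answer: normal form = T  (in 6 steps)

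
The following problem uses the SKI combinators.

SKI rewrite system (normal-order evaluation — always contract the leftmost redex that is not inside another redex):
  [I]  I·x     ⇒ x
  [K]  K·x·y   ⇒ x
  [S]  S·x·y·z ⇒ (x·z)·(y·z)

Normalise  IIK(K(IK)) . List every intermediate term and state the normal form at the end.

  start: IIK(K(IK))
  step 1: IK(K(IK))
  step 2: K(K(IK))
  step 3: K(KK)

Answer: normal form = K(KK)  (in 3 steps)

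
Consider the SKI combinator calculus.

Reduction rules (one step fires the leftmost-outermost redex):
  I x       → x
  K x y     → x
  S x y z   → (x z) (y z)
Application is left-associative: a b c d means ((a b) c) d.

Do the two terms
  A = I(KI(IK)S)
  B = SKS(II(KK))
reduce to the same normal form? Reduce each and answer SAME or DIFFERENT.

Term A:
  start: I(KI(IK)S)
  →1  KI(IK)S
  →2  IS
  →3  S

Term B:
  start: SKS(II(KK))
  →1  K(II(KK))(S(II(KK)))
  →2  II(KK)
  →3  I(KK)
  →4  KK

Answer: DIFFERENT — A ⇓ S, B ⇓ KK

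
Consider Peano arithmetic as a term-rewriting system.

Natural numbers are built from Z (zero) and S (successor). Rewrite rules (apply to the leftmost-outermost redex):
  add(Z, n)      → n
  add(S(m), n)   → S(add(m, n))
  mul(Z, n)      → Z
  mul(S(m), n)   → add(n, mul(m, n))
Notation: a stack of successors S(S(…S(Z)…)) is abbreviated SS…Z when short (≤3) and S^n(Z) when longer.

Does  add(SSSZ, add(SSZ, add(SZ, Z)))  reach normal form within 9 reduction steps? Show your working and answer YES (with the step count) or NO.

Answer: YES — reaches normal form S^6(Z) in 9 ≤ 9 steps

Reduction:
  start: add(SSSZ, add(SSZ, add(SZ, Z)))
  →1  S(add(SSZ, add(SSZ, add(SZ, Z))))
  →2  S(S(add(SZ, add(SSZ, add(SZ, Z)))))
  →3  S(S(S(add(Z, add(SSZ, add(SZ, Z))))))
  →4  S(S(S(add(SSZ, add(SZ, Z)))))
  →5  S(S(S(S(add(SZ, add(SZ, Z))))))
  →6  S(S(S(S(S(add(Z, add(SZ, Z)))))))
  →7  S(S(S(S(S(add(SZ, Z))))))
  →8  S(S(S(S(S(S(add(Z, Z)))))))
  →9  S^6(Z)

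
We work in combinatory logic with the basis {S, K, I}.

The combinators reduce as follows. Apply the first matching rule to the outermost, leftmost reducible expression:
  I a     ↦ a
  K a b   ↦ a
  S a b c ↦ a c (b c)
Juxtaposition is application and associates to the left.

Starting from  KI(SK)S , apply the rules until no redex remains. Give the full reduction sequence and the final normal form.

  start: KI(SK)S
  →1  IS
  →2  S

Answer: normal form = S  (in 2 steps)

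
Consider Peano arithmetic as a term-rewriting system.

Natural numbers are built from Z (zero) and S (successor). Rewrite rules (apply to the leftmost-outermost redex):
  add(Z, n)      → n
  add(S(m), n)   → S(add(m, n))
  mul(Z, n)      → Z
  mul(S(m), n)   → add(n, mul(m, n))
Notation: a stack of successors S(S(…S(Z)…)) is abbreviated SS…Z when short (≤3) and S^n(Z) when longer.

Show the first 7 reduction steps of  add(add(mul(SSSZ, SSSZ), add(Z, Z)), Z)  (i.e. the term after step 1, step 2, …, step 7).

Answer: after 7 steps: S(S(add(add(add(SZ, mul(SSZ, SSSZ)), add(Z, Z)), Z)))

Reduction:
  start: add(add(mul(SSSZ, SSSZ), add(Z, Z)), Z)
  step 1: add(add(add(SSSZ, mul(SSZ, SSSZ)), add(Z, Z)), Z)
  step 2: add(add(S(add(SSZ, mul(SSZ, SSSZ))), add(Z, Z)), Z)
  step 3: add(S(add(add(SSZ, mul(SSZ, SSSZ)), add(Z, Z))), Z)
  step 4: S(add(add(add(SSZ, mul(SSZ, SSSZ)), add(Z, Z)), Z))
  step 5: S(add(add(S(add(SZ, mul(SSZ, SSSZ))), add(Z, Z)), Z))
  step 6: S(add(S(add(add(SZ, mul(SSZ, SSSZ)), add(Z, Z))), Z))
  step 7: S(S(add(add(add(SZ, mul(SSZ, SSSZ)), add(Z, Z)), Z)))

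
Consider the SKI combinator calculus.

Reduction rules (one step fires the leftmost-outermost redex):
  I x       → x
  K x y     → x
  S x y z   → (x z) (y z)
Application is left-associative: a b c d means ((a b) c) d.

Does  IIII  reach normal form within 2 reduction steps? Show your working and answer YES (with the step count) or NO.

Answer: NO — after 2 steps the term is II, not yet normal

Working:
  start: IIII
  step 1: III
  step 2: II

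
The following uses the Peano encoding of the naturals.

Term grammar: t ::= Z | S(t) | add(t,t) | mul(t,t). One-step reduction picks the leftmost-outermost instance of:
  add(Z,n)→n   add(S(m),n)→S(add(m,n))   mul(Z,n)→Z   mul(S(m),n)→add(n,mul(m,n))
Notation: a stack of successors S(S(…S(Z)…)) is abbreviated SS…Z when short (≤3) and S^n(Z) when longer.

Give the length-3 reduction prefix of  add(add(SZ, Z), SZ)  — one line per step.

Answer: after 3 steps: S(add(Z, SZ))

Working:
  start: add(add(SZ, Z), SZ)
  [1] add(S(add(Z, Z)), SZ)
  [2] S(add(add(Z, Z), SZ))
  [3] S(add(Z, SZ))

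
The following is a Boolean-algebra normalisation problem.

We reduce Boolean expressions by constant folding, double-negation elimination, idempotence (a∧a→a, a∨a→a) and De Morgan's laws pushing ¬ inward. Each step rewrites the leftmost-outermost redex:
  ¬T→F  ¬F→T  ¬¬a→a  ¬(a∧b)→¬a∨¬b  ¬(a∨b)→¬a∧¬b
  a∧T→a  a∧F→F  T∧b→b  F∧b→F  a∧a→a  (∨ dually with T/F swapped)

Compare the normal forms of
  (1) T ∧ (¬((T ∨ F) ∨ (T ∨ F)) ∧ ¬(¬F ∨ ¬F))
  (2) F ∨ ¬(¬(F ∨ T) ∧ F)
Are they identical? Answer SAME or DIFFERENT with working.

Term A:
  start: T ∧ (¬((T ∨ F) ∨ (T ∨ F)) ∧ ¬(¬F ∨ ¬F))
  step 1: ¬((T ∨ F) ∨ (T ∨ F)) ∧ ¬(¬F ∨ ¬F)
  step 2: (¬(T ∨ F) ∧ ¬(T ∨ F)) ∧ ¬(¬F ∨ ¬F)
  step 3: ¬(T ∨ F) ∧ ¬(¬F ∨ ¬F)
  step 4: (¬T ∧ ¬F) ∧ ¬(¬F ∨ ¬F)
  step 5: (F ∧ ¬F) ∧ ¬(¬F ∨ ¬F)
  step 6: F ∧ ¬(¬F ∨ ¬F)
  step 7: F

Term B:
  start: F ∨ ¬(¬(F ∨ T) ∧ F)
  step 1: ¬(¬(F ∨ T) ∧ F)
  step 2: ¬¬(F ∨ T) ∨ ¬F
  step 3: (F ∨ T) ∨ ¬F
  step 4: T ∨ ¬F
  step 5: T

Answer: DIFFERENT — A ⇓ F, B ⇓ T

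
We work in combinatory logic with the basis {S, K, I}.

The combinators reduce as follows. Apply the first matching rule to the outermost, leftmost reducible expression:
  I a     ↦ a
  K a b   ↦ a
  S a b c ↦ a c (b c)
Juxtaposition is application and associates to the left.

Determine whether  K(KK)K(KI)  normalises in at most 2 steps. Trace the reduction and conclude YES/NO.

  start: K(KK)K(KI)
  [1] KK(KI)
  [2] K

Answer: YES — reaches normal form K in 2 ≤ 2 steps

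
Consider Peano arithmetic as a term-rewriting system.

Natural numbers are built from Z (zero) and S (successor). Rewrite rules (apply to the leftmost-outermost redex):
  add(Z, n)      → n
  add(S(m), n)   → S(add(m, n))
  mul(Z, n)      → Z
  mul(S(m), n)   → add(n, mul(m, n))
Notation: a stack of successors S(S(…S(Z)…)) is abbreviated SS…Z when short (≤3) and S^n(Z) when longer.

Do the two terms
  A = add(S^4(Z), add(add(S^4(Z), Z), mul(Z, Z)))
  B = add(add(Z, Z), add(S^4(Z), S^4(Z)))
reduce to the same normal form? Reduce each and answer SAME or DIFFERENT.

Term A:
  start: add(S^4(Z), add(add(S^4(Z), Z), mul(Z, Z)))
  step 1: S(add(SSSZ, add(add(S^4(Z), Z), mul(Z, Z))))
  step 2: S(S(add(SSZ, add(add(S^4(Z), Z), mul(Z, Z)))))
  step 3: S(S(S(add(SZ, add(add(S^4(Z), Z), mul(Z, Z))))))
  step 4: S(S(S(S(add(Z, add(add(S^4(Z), Z), mul(Z, Z)))))))
  step 5: S(S(S(S(add(add(S^4(Z), Z), mul(Z, Z))))))
  step 6: S(S(S(S(add(S(add(SSSZ, Z)), mul(Z, Z))))))
  step 7: S(S(S(S(S(add(add(SSSZ, Z), mul(Z, Z)))))))
  step 8: S(S(S(S(S(add(S(add(SSZ, Z)), mul(Z, Z)))))))
  step 9: S(S(S(S(S(S(add(add(SSZ, Z), mul(Z, Z))))))))
  step 10: S(S(S(S(S(S(add(S(add(SZ, Z)), mul(Z, Z))))))))
  step 11: S(S(S(S(S(S(S(add(add(SZ, Z), mul(Z, Z)))))))))
  step 12: S(S(S(S(S(S(S(add(S(add(Z, Z)), mul(Z, Z)))))))))
  step 13: S(S(S(S(S(S(S(S(add(add(Z, Z), mul(Z, Z))))))))))
  step 14: S(S(S(S(S(S(S(S(add(Z, mul(Z, Z))))))))))
  step 15: S(S(S(S(S(S(S(S(mul(Z, Z)))))))))
  step 16: S^8(Z)

Term B:
  start: add(add(Z, Z), add(S^4(Z), S^4(Z)))
  step 1: add(Z, add(S^4(Z), S^4(Z)))
  step 2: add(S^4(Z), S^4(Z))
  step 3: S(add(SSSZ, S^4(Z)))
  step 4: S(S(add(SSZ, S^4(Z))))
  step 5: S(S(S(add(SZ, S^4(Z)))))
  step 6: S(S(S(S(add(Z, S^4(Z))))))
  step 7: S^8(Z)

Answer: SAME — A ⇓ S^8(Z), B ⇓ S^8(Z)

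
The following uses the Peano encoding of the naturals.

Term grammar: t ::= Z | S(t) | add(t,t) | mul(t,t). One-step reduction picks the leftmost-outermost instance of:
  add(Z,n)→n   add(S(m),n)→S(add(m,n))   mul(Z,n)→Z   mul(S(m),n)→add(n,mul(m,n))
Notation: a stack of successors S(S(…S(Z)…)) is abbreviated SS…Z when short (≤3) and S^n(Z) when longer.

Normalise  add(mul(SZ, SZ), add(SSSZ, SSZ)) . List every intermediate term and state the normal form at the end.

Answer: normal form = S^6(Z)  (in 10 steps)

Reduction:
  start: add(mul(SZ, SZ), add(SSSZ, SSZ))
  [1] add(add(SZ, mul(Z, SZ)), add(SSSZ, SSZ))
  [2] add(S(add(Z, mul(Z, SZ))), add(SSSZ, SSZ))
  [3] S(add(add(Z, mul(Z, SZ)), add(SSSZ, SSZ)))
  [4] S(add(mul(Z, SZ), add(SSSZ, SSZ)))
  [5] S(add(Z, add(SSSZ, SSZ)))
  [6] S(add(SSSZ, SSZ))
  [7] S(S(add(SSZ, SSZ)))
  [8] S(S(S(add(SZ, SSZ))))
  [9] S(S(S(S(add(Z, SSZ)))))
  [10] S^6(Z)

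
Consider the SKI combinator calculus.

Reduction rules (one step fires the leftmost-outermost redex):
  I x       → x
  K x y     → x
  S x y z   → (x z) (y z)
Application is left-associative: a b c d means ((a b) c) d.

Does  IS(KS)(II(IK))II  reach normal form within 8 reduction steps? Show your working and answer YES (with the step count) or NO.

  start: IS(KS)(II(IK))II
  [1] S(KS)(II(IK))II
  [2] KSI(II(IK)I)I
  [3] S(II(IK)I)I
  [4] S(I(IK)I)I
  [5] S(IKI)I
  [6] S(KI)I

Answer: YES — reaches normal form S(KI)I in 6 ≤ 8 steps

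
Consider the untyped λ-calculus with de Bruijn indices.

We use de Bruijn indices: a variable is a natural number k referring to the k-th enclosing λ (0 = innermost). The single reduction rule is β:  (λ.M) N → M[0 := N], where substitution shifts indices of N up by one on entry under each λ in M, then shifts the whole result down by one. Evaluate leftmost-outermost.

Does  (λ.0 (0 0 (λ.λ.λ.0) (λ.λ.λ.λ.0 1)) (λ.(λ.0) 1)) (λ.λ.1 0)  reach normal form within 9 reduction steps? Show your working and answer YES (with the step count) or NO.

Answer: YES — reaches normal form λ.0 in 9 ≤ 9 steps

Reduction:
  start: (λ.0 (0 0 (λ.λ.λ.0) (λ.λ.λ.λ.0 1)) (λ.(λ.0) 1)) (λ.λ.1 0)
  step 1: (λ.λ.1 0) ((λ.λ.1 0) (λ.λ.1 0) (λ.λ.λ.0) (λ.λ.λ.λ.0 1)) (λ.(λ.0) (λ.λ.1 0))
  step 2: (λ.(λ.λ.1 0) (λ.λ.1 0) (λ.λ.λ.0) (λ.λ.λ.λ.0 1) 0) (λ.(λ.0) (λ.λ.1 0))
  step 3: (λ.λ.1 0) (λ.λ.1 0) (λ.λ.λ.0) (λ.λ.λ.λ.0 1) (λ.(λ.0) (λ.λ.1 0))
  step 4: (λ.(λ.λ.1 0) 0) (λ.λ.λ.0) (λ.λ.λ.λ.0 1) (λ.(λ.0) (λ.λ.1 0))
  step 5: (λ.λ.1 0) (λ.λ.λ.0) (λ.λ.λ.λ.0 1) (λ.(λ.0) (λ.λ.1 0))
  step 6: (λ.(λ.λ.λ.0) 0) (λ.λ.λ.λ.0 1) (λ.(λ.0) (λ.λ.1 0))
  step 7: (λ.λ.λ.0) (λ.λ.λ.λ.0 1) (λ.(λ.0) (λ.λ.1 0))
  step 8: (λ.λ.0) (λ.(λ.0) (λ.λ.1 0))
  step 9: λ.0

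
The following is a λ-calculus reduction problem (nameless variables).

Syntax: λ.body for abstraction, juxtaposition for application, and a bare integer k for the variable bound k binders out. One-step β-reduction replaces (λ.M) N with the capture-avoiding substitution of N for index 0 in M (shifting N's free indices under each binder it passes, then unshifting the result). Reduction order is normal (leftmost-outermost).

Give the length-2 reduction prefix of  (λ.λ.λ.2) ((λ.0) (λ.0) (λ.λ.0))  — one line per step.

Answer: after 2 steps: λ.λ.(λ.0) (λ.λ.0)

Derivation:
  start: (λ.λ.λ.2) ((λ.0) (λ.0) (λ.λ.0))
  step 1: λ.λ.(λ.0) (λ.0) (λ.λ.0)
  step 2: λ.λ.(λ.0) (λ.λ.0)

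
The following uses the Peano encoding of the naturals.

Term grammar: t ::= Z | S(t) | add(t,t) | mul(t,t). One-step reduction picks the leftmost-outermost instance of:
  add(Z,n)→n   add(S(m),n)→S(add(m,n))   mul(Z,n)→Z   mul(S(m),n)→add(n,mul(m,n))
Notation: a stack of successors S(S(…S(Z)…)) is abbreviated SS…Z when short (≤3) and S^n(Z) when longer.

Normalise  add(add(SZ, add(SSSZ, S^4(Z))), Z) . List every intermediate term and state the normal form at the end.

Answer: normal form = S^8(Z)  (in 15 steps)

Derivation:
  start: add(add(SZ, add(SSSZ, S^4(Z))), Z)
  →1  add(S(add(Z, add(SSSZ, S^4(Z)))), Z)
  →2  S(add(add(Z, add(SSSZ, S^4(Z))), Z))
  →3  S(add(add(SSSZ, S^4(Z)), Z))
  →4  S(add(S(add(SSZ, S^4(Z))), Z))
  →5  S(S(add(add(SSZ, S^4(Z)), Z)))
  →6  S(S(add(S(add(SZ, S^4(Z))), Z)))
  →7  S(S(S(add(add(SZ, S^4(Z)), Z))))
  →8  S(S(S(add(S(add(Z, S^4(Z))), Z))))
  →9  S(S(S(S(add(add(Z, S^4(Z)), Z)))))
  →10  S(S(S(S(add(S^4(Z), Z)))))
  →11  S(S(S(S(S(add(SSSZ, Z))))))
  →12  S(S(S(S(S(S(add(SSZ, Z)))))))
  →13  S(S(S(S(S(S(S(add(SZ, Z))))))))
  →14  S(S(S(S(S(S(S(S(add(Z, Z)))))))))
  →15  S^8(Z)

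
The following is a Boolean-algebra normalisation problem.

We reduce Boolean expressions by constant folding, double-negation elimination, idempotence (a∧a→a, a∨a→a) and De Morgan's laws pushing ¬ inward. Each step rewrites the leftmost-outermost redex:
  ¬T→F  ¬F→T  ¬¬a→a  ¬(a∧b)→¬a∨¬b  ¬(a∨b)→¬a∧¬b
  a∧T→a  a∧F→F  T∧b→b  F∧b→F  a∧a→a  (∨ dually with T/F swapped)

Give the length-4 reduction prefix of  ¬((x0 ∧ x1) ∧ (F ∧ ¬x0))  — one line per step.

Answer: after 4 steps: (¬x0 ∨ ¬x1) ∨ (T ∨ ¬¬x0)

Working:
  start: ¬((x0 ∧ x1) ∧ (F ∧ ¬x0))
  [1] ¬(x0 ∧ x1) ∨ ¬(F ∧ ¬x0)
  [2] (¬x0 ∨ ¬x1) ∨ ¬(F ∧ ¬x0)
  [3] (¬x0 ∨ ¬x1) ∨ (¬F ∨ ¬¬x0)
  [4] (¬x0 ∨ ¬x1) ∨ (T ∨ ¬¬x0)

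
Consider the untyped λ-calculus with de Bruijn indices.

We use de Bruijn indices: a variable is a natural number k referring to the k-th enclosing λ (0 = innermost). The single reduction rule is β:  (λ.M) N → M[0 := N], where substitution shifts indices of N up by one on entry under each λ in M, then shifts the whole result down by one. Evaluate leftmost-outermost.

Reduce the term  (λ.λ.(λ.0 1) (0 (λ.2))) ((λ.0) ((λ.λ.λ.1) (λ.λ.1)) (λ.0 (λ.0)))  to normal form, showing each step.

  start: (λ.λ.(λ.0 1) (0 (λ.2))) ((λ.0) ((λ.λ.λ.1) (λ.λ.1)) (λ.0 (λ.0)))
  step 1: λ.(λ.0 1) (0 (λ.(λ.0) ((λ.λ.λ.1) (λ.λ.1)) (λ.0 (λ.0))))
  step 2: λ.0 (λ.(λ.0) ((λ.λ.λ.1) (λ.λ.1)) (λ.0 (λ.0))) 0
  step 3: λ.0 (λ.(λ.λ.λ.1) (λ.λ.1) (λ.0 (λ.0))) 0
  step 4: λ.0 (λ.(λ.λ.1) (λ.0 (λ.0))) 0
  step 5: λ.0 (λ.λ.λ.0 (λ.0)) 0

Answer: normal form = λ.0 (λ.λ.λ.0 (λ.0)) 0  (in 5 steps)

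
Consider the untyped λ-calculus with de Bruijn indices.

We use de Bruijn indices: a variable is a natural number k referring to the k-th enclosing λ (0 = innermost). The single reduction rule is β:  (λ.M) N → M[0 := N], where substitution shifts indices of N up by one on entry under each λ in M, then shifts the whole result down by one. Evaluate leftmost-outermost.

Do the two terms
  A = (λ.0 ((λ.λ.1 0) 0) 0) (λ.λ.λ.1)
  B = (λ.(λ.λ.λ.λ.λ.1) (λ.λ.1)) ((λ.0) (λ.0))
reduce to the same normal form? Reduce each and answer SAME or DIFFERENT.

Answer: SAME — A ⇓ λ.λ.λ.λ.1, B ⇓ λ.λ.λ.λ.1

Derivation:
Term A:
  start: (λ.0 ((λ.λ.1 0) 0) 0) (λ.λ.λ.1)
  →1  (λ.λ.λ.1) ((λ.λ.1 0) (λ.λ.λ.1)) (λ.λ.λ.1)
  →2  (λ.λ.1) (λ.λ.λ.1)
  →3  λ.λ.λ.λ.1

Term B:
  start: (λ.(λ.λ.λ.λ.λ.1) (λ.λ.1)) ((λ.0) (λ.0))
  →1  (λ.λ.λ.λ.λ.1) (λ.λ.1)
  →2  λ.λ.λ.λ.1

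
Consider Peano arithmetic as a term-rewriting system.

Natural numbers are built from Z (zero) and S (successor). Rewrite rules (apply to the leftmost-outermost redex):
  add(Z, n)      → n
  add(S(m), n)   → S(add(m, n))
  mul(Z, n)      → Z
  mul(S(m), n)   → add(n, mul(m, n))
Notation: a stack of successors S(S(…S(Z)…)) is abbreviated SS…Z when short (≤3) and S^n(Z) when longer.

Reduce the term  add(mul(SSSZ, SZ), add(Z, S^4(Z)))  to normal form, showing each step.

  start: add(mul(SSSZ, SZ), add(Z, S^4(Z)))
  step 1: add(add(SZ, mul(SSZ, SZ)), add(Z, S^4(Z)))
  step 2: add(S(add(Z, mul(SSZ, SZ))), add(Z, S^4(Z)))
  step 3: S(add(add(Z, mul(SSZ, SZ)), add(Z, S^4(Z))))
  step 4: S(add(mul(SSZ, SZ), add(Z, S^4(Z))))
  step 5: S(add(add(SZ, mul(SZ, SZ)), add(Z, S^4(Z))))
  step 6: S(add(S(add(Z, mul(SZ, SZ))), add(Z, S^4(Z))))
  step 7: S(S(add(add(Z, mul(SZ, SZ)), add(Z, S^4(Z)))))
  step 8: S(S(add(mul(SZ, SZ), add(Z, S^4(Z)))))
  step 9: S(S(add(add(SZ, mul(Z, SZ)), add(Z, S^4(Z)))))
  step 10: S(S(add(S(add(Z, mul(Z, SZ))), add(Z, S^4(Z)))))
  step 11: S(S(S(add(add(Z, mul(Z, SZ)), add(Z, S^4(Z))))))
  step 12: S(S(S(add(mul(Z, SZ), add(Z, S^4(Z))))))
  step 13: S(S(S(add(Z, add(Z, S^4(Z))))))
  step 14: S(S(S(add(Z, S^4(Z)))))
  step 15: S^7(Z)

Answer: normal form = S^7(Z)  (in 15 steps)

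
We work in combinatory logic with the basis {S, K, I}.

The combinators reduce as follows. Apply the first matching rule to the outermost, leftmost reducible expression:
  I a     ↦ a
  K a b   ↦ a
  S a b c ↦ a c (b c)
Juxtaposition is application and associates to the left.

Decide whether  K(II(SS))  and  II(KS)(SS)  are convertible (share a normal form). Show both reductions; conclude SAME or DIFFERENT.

Term A:
  start: K(II(SS))
  step 1: K(I(SS))
  step 2: K(SS)

Term B:
  start: II(KS)(SS)
  step 1: I(KS)(SS)
  step 2: KS(SS)
  step 3: S

Answer: DIFFERENT — A ⇓ K(SS), B ⇓ S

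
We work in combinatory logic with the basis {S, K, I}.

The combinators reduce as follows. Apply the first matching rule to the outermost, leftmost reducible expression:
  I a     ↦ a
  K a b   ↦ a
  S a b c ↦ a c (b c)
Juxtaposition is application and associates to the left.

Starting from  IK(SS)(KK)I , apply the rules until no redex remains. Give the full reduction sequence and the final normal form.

Answer: normal form = SSI  (in 2 steps)

Working:
  start: IK(SS)(KK)I
  →1  K(SS)(KK)I
  →2  SSI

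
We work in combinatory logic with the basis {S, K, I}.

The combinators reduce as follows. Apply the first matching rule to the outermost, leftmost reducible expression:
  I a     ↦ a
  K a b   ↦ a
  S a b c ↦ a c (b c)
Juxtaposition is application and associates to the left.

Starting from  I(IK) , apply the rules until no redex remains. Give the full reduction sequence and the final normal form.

  start: I(IK)
  →1  IK
  →2  K

Answer: normal form = K  (in 2 steps)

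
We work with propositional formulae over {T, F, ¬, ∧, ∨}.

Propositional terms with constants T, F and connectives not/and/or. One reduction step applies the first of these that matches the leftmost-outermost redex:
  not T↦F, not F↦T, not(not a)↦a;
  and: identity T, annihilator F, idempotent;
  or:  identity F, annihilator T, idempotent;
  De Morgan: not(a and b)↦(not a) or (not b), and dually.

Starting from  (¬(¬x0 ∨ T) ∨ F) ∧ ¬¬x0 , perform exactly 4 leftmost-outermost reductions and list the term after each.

  start: (¬(¬x0 ∨ T) ∨ F) ∧ ¬¬x0
  step 1: ¬(¬x0 ∨ T) ∧ ¬¬x0
  step 2: (¬¬x0 ∧ ¬T) ∧ ¬¬x0
  step 3: (x0 ∧ ¬T) ∧ ¬¬x0
  step 4: (x0 ∧ F) ∧ ¬¬x0

Answer: after 4 steps: (x0 ∧ F) ∧ ¬¬x0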